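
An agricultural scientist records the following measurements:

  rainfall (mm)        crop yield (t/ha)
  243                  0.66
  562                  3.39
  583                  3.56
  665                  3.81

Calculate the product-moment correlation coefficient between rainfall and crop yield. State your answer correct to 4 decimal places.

0.9916

n = 4, Σx = 2053, Σy = 11.42, Σxy = 6674.69, Σx² = 1157007, Σy² = 39.1174
Sxx = Σx² − (Σx)²/n = 1157007 − 1053702.25 = 103304.75
Sxy = Σxy − (Σx)(Σy)/n = 6674.69 − 5861.315 = 813.375
Syy = Σy² − (Σy)²/n = 39.1174 − 32.6041 = 6.5133
r = Sxy/√(Sxx·Syy) = 813.375/√(672854.828175) = 813.375/820.277287 = 0.991585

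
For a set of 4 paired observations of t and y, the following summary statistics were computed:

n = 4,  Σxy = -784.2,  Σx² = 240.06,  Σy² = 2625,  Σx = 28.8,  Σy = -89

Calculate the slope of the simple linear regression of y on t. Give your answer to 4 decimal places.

Sxx = Σx² − (Σx)²/n = 240.06 − 207.36 = 32.7
Sxy = Σxy − (Σx)(Σy)/n = -784.2 − (-640.8) = -143.4
b = Sxy/Sxx = -143.4/32.7 = -4.385321

-4.3853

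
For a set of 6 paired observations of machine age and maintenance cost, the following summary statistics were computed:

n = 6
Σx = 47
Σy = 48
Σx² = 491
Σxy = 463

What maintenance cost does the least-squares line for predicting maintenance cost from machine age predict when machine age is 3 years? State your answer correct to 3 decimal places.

Sxx = Σx² − (Σx)²/n = 491 − 368.166667 = 122.833333
Sxy = Σxy − (Σx)(Σy)/n = 463 − 376 = 87
b = Sxy/Sxx = 87/122.833333 = 0.708277
a = ȳ − b·x̄ = 8 − 0.708277·7.833333 = 2.451832
ŷ(3) = a + b·3 = 2.451832 + 0.708277·3 = 4.576662

4.577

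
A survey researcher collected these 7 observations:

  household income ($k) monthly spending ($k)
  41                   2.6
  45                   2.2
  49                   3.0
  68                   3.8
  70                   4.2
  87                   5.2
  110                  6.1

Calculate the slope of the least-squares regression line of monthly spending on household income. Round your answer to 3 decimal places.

n = 7, Σx = 470, Σy = 27.1, Σxy = 2028.4, Σx² = 35300
Sxx = Σx² − (Σx)²/n = 35300 − 31557.142857 = 3742.857143
Sxy = Σxy − (Σx)(Σy)/n = 2028.4 − 1819.571429 = 208.828571
b = Sxy/Sxx = 208.828571/3742.857143 = 0.055794

0.056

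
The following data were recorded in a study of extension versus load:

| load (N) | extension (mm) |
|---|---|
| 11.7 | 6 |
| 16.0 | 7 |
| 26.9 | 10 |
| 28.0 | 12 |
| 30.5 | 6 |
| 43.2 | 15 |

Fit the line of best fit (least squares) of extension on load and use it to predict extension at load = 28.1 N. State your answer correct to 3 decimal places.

n = 6, Σx = 156.3, Σy = 56, Σxy = 1618.2, Σx² = 4696.99
Sxx = Σx² − (Σx)²/n = 4696.99 − 4071.615 = 625.375
Sxy = Σxy − (Σx)(Σy)/n = 1618.2 − 1458.8 = 159.4
b = Sxy/Sxx = 159.4/625.375 = 0.254887
a = ȳ − b·x̄ = 9.333333 − 0.254887·26.05 = 2.693525
ŷ(28.1) = a + b·28.1 = 2.693525 + 0.254887·28.1 = 9.855852

9.856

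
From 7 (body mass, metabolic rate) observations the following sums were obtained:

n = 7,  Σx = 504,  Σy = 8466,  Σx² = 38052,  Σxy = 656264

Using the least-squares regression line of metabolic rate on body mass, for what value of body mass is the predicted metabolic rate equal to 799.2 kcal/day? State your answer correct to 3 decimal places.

56.508

Sxx = Σx² − (Σx)²/n = 38052 − 36288 = 1764
Sxy = Σxy − (Σx)(Σy)/n = 656264 − 609552 = 46712
b = Sxy/Sxx = 46712/1764 = 26.480726
a = ȳ − b·x̄ = 1209.428571 − 26.480726·72 = -697.183673
Set a + b·x = 799.2: x = (799.2 − (-697.183673)) / 26.480726 = 56.508409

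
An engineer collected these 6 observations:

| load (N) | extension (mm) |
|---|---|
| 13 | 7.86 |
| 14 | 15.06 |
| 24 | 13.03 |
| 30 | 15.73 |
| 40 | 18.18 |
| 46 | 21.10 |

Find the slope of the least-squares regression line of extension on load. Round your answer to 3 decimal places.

n = 6, Σx = 167, Σy = 90.96, Σxy = 2795.44, Σx² = 5557
Sxx = Σx² − (Σx)²/n = 5557 − 4648.166667 = 908.833333
Sxy = Σxy − (Σx)(Σy)/n = 2795.44 − 2531.72 = 263.72
b = Sxy/Sxx = 263.72/908.833333 = 0.290174

0.290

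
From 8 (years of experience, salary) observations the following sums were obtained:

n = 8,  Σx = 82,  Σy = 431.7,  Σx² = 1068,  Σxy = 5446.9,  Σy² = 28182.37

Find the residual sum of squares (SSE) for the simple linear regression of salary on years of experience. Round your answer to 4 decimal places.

295.8449

Sxx = Σx² − (Σx)²/n = 1068 − 840.5 = 227.5
Sxy = Σxy − (Σx)(Σy)/n = 5446.9 − 4424.925 = 1021.975
Syy = Σy² − (Σy)²/n = 28182.37 − 23295.61125 = 4886.75875
b = Sxy/Sxx = 1021.975/227.5 = 4.492198
SSE = Syy − b·Sxy = 4886.75875 − 4.492198·1021.975 = 295.844901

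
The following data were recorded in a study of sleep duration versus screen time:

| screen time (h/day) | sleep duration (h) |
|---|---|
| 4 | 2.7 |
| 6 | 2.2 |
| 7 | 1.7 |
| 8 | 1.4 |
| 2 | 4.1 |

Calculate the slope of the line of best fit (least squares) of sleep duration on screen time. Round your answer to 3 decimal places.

-0.433

n = 5, Σx = 27, Σy = 12.1, Σxy = 55.3, Σx² = 169
Sxx = Σx² − (Σx)²/n = 169 − 145.8 = 23.2
Sxy = Σxy − (Σx)(Σy)/n = 55.3 − 65.34 = -10.04
b = Sxy/Sxx = -10.04/23.2 = -0.432759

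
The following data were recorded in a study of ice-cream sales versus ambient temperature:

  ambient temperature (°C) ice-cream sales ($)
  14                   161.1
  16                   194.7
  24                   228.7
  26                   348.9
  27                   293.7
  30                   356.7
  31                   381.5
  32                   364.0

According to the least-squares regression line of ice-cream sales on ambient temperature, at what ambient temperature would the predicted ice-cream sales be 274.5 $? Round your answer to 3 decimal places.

23.607

n = 8, Σx = 200, Σy = 2329.3, Σxy = 62036.2, Σx² = 5318
Sxx = Σx² − (Σx)²/n = 5318 − 5000 = 318
Sxy = Σxy − (Σx)(Σy)/n = 62036.2 − 58232.5 = 3803.7
b = Sxy/Sxx = 3803.7/318 = 11.961321
a = ȳ − b·x̄ = 291.1625 − 11.961321·25 = -7.870519
Set a + b·x = 274.5: x = (274.5 − (-7.870519)) / 11.961321 = 23.606968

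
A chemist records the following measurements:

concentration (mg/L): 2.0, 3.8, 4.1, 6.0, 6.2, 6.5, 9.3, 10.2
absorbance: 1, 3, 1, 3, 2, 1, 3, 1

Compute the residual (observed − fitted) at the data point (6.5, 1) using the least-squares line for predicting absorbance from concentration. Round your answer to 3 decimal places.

n = 8, Σx = 48.1, Σy = 15, Σxy = 92.5, Σx² = 342.47
Sxx = Σx² − (Σx)²/n = 342.47 − 289.20125 = 53.26875
Sxy = Σxy − (Σx)(Σy)/n = 92.5 − 90.1875 = 2.3125
b = Sxy/Sxx = 2.3125/53.26875 = 0.043412
a = ȳ − b·x̄ = 1.875 − 0.043412·6.0125 = 1.613986
ŷ(6.5) = 1.613986 + 0.043412·6.5 = 1.896163
residual = y − ŷ = 1 − 1.896163 = -0.896163

-0.896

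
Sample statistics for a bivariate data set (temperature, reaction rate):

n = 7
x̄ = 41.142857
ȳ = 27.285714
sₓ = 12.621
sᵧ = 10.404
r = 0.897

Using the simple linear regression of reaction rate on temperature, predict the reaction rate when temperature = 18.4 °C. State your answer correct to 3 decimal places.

b = r · sᵧ/sₓ = 0.897 · 10.404/12.621 = 0.739433
a = ȳ − b·x̄ = 27.285714 − 0.739433·41.142857 = -3.136686
ŷ(18.4) = a + b·18.4 = -3.136686 + 0.739433·18.4 = 10.468888

10.469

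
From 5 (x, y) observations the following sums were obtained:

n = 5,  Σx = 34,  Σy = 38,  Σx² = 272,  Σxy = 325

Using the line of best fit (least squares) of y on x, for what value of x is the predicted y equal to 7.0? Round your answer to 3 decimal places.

Sxx = Σx² − (Σx)²/n = 272 − 231.2 = 40.8
Sxy = Σxy − (Σx)(Σy)/n = 325 − 258.4 = 66.6
b = Sxy/Sxx = 66.6/40.8 = 1.632353
a = ȳ − b·x̄ = 7.6 − 1.632353·6.8 = -3.5
Set a + b·x = 7.0: x = (7.0 − (-3.5)) / 1.632353 = 6.432432

6.432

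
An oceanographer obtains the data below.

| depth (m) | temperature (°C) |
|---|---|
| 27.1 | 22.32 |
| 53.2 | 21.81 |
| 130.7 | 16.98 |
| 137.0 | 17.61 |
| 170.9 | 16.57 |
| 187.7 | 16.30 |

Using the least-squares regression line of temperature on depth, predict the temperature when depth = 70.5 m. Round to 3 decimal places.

20.552

n = 6, Σx = 706.6, Σy = 111.59, Σxy = 12288.343, Σx² = 103854.24
Sxx = Σx² − (Σx)²/n = 103854.24 − 83213.926667 = 20640.313333
Sxy = Σxy − (Σx)(Σy)/n = 12288.343 − 13141.582333 = -853.239333
b = Sxy/Sxx = -853.239333/20640.313333 = -0.041338
a = ȳ − b·x̄ = 18.598333 − (-0.041338)·117.766667 = 23.466629
ŷ(70.5) = a + b·70.5 = 23.466629 + (-0.041338)·70.5 = 20.552266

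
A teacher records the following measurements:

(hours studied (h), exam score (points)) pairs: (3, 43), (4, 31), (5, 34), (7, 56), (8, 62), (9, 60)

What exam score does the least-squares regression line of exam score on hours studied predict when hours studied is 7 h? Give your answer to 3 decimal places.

52.488

n = 6, Σx = 36, Σy = 286, Σxy = 1851, Σx² = 244
Sxx = Σx² − (Σx)²/n = 244 − 216 = 28
Sxy = Σxy − (Σx)(Σy)/n = 1851 − 1716 = 135
b = Sxy/Sxx = 135/28 = 4.821429
a = ȳ − b·x̄ = 47.666667 − 4.821429·6 = 18.738095
ŷ(7) = a + b·7 = 18.738095 + 4.821429·7 = 52.488095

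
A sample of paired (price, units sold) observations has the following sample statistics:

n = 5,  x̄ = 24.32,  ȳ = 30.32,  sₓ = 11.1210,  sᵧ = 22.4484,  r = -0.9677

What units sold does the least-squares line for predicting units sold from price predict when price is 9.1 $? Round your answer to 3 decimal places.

b = r · sᵧ/sₓ = -0.9677 · 22.4484/11.121 = -1.953360
a = ȳ − b·x̄ = 30.32 − (-1.953360)·24.32 = 77.825715
ŷ(9.1) = a + b·9.1 = 77.825715 + (-1.953360)·9.1 = 60.050139

60.050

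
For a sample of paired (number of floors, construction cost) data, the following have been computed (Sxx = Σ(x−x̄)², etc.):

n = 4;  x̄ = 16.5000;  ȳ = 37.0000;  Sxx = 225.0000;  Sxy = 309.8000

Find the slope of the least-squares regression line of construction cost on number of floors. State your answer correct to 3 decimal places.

b = Sxy/Sxx = 309.8/225 = 1.376889

1.377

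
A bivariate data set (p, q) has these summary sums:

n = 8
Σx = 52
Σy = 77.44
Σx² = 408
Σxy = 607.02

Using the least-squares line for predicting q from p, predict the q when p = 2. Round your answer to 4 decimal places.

3.0161

Sxx = Σx² − (Σx)²/n = 408 − 338 = 70
Sxy = Σxy − (Σx)(Σy)/n = 607.02 − 503.36 = 103.66
b = Sxy/Sxx = 103.66/70 = 1.480857
a = ȳ − b·x̄ = 9.68 − 1.480857·6.5 = 0.054429
ŷ(2) = a + b·2 = 0.054429 + 1.480857·2 = 3.016143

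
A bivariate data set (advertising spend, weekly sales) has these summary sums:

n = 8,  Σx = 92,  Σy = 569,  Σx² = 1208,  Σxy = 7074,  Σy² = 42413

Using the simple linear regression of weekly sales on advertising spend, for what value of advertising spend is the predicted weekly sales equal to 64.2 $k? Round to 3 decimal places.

9.542

Sxx = Σx² − (Σx)²/n = 1208 − 1058 = 150
Sxy = Σxy − (Σx)(Σy)/n = 7074 − 6543.5 = 530.5
b = Sxy/Sxx = 530.5/150 = 3.536667
a = ȳ − b·x̄ = 71.125 − 3.536667·11.5 = 30.453333
Set a + b·x = 64.2: x = (64.2 − 30.453333) / 3.536667 = 9.541942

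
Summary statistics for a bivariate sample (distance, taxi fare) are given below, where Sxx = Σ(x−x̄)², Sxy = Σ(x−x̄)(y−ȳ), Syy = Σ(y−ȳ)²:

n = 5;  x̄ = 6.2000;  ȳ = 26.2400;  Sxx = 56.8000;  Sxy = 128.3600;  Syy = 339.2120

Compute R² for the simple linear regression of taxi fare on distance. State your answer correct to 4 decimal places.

R² = Sxy²/(Sxx·Syy) = (128.36)²/(56.8·339.212) = 0.855145

0.8551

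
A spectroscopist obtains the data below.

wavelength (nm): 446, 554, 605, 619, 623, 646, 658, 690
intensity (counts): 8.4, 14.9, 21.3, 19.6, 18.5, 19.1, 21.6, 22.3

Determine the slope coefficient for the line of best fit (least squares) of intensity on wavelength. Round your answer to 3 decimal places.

0.058

n = 8, Σx = 4841, Σy = 145.7, Σxy = 90483.8, Σx² = 2969527
Sxx = Σx² − (Σx)²/n = 2969527 − 2929410.125 = 40116.875
Sxy = Σxy − (Σx)(Σy)/n = 90483.8 − 88166.7125 = 2317.0875
b = Sxy/Sxx = 2317.0875/40116.875 = 0.057758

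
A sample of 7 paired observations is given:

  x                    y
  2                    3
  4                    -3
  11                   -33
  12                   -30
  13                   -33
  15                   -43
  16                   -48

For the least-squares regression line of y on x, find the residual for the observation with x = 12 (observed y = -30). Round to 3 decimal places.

2.331

n = 7, Σx = 73, Σy = -187, Σxy = -2571, Σx² = 935
Sxx = Σx² − (Σx)²/n = 935 − 761.285714 = 173.714286
Sxy = Σxy − (Σx)(Σy)/n = -2571 − (-1950.142857) = -620.857143
b = Sxy/Sxx = -620.857143/173.714286 = -3.574013
a = ȳ − b·x̄ = -26.714286 − (-3.574013)·10.428571 = 10.557566
ŷ(12) = 10.557566 + (-3.574013)·12 = -32.330592
residual = y − ŷ = -30 − (-32.330592) = 2.330592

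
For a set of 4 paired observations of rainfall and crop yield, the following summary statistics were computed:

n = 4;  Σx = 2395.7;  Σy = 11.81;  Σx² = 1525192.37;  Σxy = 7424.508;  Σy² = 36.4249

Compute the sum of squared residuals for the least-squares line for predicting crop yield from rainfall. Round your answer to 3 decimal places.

Sxx = Σx² − (Σx)²/n = 1525192.37 − 1434844.6225 = 90347.7475
Sxy = Σxy − (Σx)(Σy)/n = 7424.508 − 7073.30425 = 351.20375
Syy = Σy² − (Σy)²/n = 36.4249 − 34.869025 = 1.555875
b = Sxy/Sxx = 351.20375/90347.7475 = 0.003887
SSE = Syy − b·Sxy = 1.555875 − 0.003887·351.20375 = 0.190660

0.191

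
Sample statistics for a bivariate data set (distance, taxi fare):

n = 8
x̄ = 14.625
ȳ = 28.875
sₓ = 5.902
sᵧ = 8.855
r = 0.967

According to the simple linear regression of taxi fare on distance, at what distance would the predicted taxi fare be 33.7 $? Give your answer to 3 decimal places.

b = r · sᵧ/sₓ = 0.967 · 8.855/5.902 = 1.450828
a = ȳ − b·x̄ = 28.875 − 1.450828·14.625 = 7.656645
Set a + b·x = 33.7: x = (33.7 − 7.656645) / 1.450828 = 17.950688

17.951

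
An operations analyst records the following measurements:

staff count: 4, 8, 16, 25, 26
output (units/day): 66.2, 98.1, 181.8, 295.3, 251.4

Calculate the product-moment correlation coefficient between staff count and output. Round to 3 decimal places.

n = 5, Σx = 79, Σy = 892.8, Σxy = 17877.3, Σx² = 1637, Σy² = 197461.34
Sxx = Σx² − (Σx)²/n = 1637 − 1248.2 = 388.8
Sxy = Σxy − (Σx)(Σy)/n = 17877.3 − 14106.24 = 3771.06
Syy = Σy² − (Σy)²/n = 197461.34 − 159418.368 = 38042.972
r = Sxy/√(Sxx·Syy) = 3771.06/√(14791107.5136) = 3771.06/3845.920893 = 0.980535

0.981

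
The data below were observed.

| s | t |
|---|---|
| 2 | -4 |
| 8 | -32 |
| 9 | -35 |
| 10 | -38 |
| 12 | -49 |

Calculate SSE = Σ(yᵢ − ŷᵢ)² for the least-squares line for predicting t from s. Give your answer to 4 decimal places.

4.4894

n = 5, Σx = 41, Σy = -158, Σxy = -1547, Σx² = 393, Σy² = 6110
Sxx = Σx² − (Σx)²/n = 393 − 336.2 = 56.8
Sxy = Σxy − (Σx)(Σy)/n = -1547 − (-1295.6) = -251.4
Syy = Σy² − (Σy)²/n = 6110 − 4992.8 = 1117.2
b = Sxy/Sxx = -251.4/56.8 = -4.426056
SSE = Syy − b·Sxy = 1117.2 − (-4.426056)·(-251.4) = 4.489437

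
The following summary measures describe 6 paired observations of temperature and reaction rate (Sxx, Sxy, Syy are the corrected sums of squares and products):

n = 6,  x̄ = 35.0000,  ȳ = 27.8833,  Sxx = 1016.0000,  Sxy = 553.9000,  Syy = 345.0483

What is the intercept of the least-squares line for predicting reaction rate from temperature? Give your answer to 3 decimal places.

b = Sxy/Sxx = 553.9/1016 = 0.545177
a = ȳ − b·x̄ = 27.8833 − 0.545177·35 = 8.802099

8.802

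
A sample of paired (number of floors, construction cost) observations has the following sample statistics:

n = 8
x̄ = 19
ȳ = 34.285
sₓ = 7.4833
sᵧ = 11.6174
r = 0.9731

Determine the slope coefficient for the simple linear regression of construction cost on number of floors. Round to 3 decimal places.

b = r · sᵧ/sₓ = 0.9731 · 11.6174/7.4833 = 1.510683

1.511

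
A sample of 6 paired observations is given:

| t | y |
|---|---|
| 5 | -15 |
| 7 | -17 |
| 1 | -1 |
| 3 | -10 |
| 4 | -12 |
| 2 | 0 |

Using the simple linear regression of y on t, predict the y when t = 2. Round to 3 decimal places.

-4.071

n = 6, Σx = 22, Σy = -55, Σxy = -273, Σx² = 104
Sxx = Σx² − (Σx)²/n = 104 − 80.666667 = 23.333333
Sxy = Σxy − (Σx)(Σy)/n = -273 − (-201.666667) = -71.333333
b = Sxy/Sxx = -71.333333/23.333333 = -3.057143
a = ȳ − b·x̄ = -9.166667 − (-3.057143)·3.666667 = 2.042857
ŷ(2) = a + b·2 = 2.042857 + (-3.057143)·2 = -4.071429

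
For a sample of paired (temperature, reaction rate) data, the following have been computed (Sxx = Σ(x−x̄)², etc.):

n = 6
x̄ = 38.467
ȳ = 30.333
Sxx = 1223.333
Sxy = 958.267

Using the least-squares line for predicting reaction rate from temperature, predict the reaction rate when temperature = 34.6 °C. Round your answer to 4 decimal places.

27.3039

b = Sxy/Sxx = 958.267/1223.333 = 0.783325
a = ȳ − b·x̄ = 30.333 − 0.783325·38.467 = 0.200847
ŷ(34.6) = a + b·34.6 = 0.200847 + 0.783325·34.6 = 27.303883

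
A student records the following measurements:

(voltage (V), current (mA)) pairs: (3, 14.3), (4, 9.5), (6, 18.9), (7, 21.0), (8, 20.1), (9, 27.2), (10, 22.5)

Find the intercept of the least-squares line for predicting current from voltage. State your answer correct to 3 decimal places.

6.207

n = 7, Σx = 47, Σy = 133.5, Σxy = 971.9, Σx² = 355
Sxx = Σx² − (Σx)²/n = 355 − 315.571429 = 39.428571
Sxy = Σxy − (Σx)(Σy)/n = 971.9 − 896.357143 = 75.542857
b = Sxy/Sxx = 75.542857/39.428571 = 1.915942
a = ȳ − b·x̄ = 19.071429 − 1.915942·6.714286 = 6.207246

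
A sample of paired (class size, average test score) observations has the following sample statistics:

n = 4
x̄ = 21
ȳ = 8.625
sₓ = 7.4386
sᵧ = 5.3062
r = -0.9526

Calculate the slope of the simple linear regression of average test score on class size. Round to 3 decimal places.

b = r · sᵧ/sₓ = -0.9526 · 5.3062/7.4386 = -0.679521

-0.680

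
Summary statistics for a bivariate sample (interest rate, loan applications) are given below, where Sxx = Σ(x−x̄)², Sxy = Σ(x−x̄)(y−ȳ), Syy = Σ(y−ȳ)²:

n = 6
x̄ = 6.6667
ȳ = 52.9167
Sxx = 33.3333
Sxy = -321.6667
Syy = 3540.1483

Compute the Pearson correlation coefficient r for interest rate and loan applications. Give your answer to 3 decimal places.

r = Sxy/√(Sxx·Syy) = -321.6667/√(118004.825328) = -321.6667/343.518304 = -0.936389

-0.936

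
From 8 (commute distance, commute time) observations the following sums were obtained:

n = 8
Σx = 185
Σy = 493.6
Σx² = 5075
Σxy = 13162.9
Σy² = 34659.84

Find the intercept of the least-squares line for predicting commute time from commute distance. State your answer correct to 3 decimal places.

10.962

Sxx = Σx² − (Σx)²/n = 5075 − 4278.125 = 796.875
Sxy = Σxy − (Σx)(Σy)/n = 13162.9 − 11414.5 = 1748.4
b = Sxy/Sxx = 1748.4/796.875 = 2.194071
a = ȳ − b·x̄ = 61.7 − 2.194071·23.125 = 10.962118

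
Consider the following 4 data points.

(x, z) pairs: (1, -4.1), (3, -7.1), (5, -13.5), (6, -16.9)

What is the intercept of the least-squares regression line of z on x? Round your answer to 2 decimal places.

-0.66

n = 4, Σx = 15, Σy = -41.6, Σxy = -194.3, Σx² = 71
Sxx = Σx² − (Σx)²/n = 71 − 56.25 = 14.75
Sxy = Σxy − (Σx)(Σy)/n = -194.3 − (-156) = -38.3
b = Sxy/Sxx = -38.3/14.75 = -2.596610
a = ȳ − b·x̄ = -10.4 − (-2.596610)·3.75 = -0.662712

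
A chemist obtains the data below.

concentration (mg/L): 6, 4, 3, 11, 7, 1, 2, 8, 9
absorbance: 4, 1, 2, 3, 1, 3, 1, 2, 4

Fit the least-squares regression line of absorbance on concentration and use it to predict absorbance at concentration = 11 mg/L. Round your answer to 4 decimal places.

3.0290

n = 9, Σx = 51, Σy = 21, Σxy = 131, Σx² = 381
Sxx = Σx² − (Σx)²/n = 381 − 289 = 92
Sxy = Σxy − (Σx)(Σy)/n = 131 − 119 = 12
b = Sxy/Sxx = 12/92 = 0.130435
a = ȳ − b·x̄ = 2.333333 − 0.130435·5.666667 = 1.594203
ŷ(11) = a + b·11 = 1.594203 + 0.130435·11 = 3.028986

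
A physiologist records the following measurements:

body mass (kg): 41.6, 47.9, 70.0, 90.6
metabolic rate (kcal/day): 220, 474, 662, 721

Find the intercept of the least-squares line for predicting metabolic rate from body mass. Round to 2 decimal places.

n = 4, Σx = 250.1, Σy = 2077, Σxy = 143519.2, Σx² = 17133.33
Sxx = Σx² − (Σx)²/n = 17133.33 − 15637.5025 = 1495.8275
Sxy = Σxy − (Σx)(Σy)/n = 143519.2 − 129864.425 = 13654.775
b = Sxy/Sxx = 13654.775/1495.8275 = 9.128576
a = ȳ − b·x̄ = 519.25 − 9.128576·62.525 = -51.514214

-51.51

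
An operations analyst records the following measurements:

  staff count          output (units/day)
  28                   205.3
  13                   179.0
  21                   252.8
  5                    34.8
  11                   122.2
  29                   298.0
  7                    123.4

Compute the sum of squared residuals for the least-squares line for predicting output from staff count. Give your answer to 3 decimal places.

10101.144

n = 7, Σx = 114, Σy = 1215.5, Σxy = 24408.2, Σx² = 2430, Σy² = 258272.37
Sxx = Σx² − (Σx)²/n = 2430 − 1856.571429 = 573.428571
Sxy = Σxy − (Σx)(Σy)/n = 24408.2 − 19795.285714 = 4612.914286
Syy = Σy² − (Σy)²/n = 258272.37 − 211062.892857 = 47209.477143
b = Sxy/Sxx = 4612.914286/573.428571 = 8.044444
SSE = Syy − b·Sxy = 47209.477143 − 8.044444·4612.914286 = 10101.144444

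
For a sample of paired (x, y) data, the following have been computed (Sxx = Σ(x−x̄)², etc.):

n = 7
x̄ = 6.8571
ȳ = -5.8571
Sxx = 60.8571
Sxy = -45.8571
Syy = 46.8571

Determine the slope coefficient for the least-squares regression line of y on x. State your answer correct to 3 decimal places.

-0.754

b = Sxy/Sxx = -45.8571/60.8571 = -0.753521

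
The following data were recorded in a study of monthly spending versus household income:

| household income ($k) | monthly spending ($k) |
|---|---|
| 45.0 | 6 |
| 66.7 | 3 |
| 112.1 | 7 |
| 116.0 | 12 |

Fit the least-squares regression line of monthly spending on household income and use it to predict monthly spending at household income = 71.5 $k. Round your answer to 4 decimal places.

n = 4, Σx = 339.8, Σy = 28, Σxy = 2646.8, Σx² = 32496.3
Sxx = Σx² − (Σx)²/n = 32496.3 − 28866.01 = 3630.29
Sxy = Σxy − (Σx)(Σy)/n = 2646.8 − 2378.6 = 268.2
b = Sxy/Sxx = 268.2/3630.29 = 0.073878
a = ȳ − b·x̄ = 7 − 0.073878·84.95 = 0.724030
ŷ(71.5) = a + b·71.5 = 0.724030 + 0.073878·71.5 = 6.006336

6.0063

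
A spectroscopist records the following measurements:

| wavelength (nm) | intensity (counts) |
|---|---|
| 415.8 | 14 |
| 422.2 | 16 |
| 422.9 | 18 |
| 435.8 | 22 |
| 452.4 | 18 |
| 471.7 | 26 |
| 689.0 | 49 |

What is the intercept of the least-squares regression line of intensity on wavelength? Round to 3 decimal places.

n = 7, Σx = 3309.8, Σy = 163, Σxy = 83944.6, Σx² = 1621796.18
Sxx = Σx² − (Σx)²/n = 1621796.18 − 1564968.005714 = 56828.174286
Sxy = Σxy − (Σx)(Σy)/n = 83944.6 − 77071.057143 = 6873.542857
b = Sxy/Sxx = 6873.542857/56828.174286 = 0.120953
a = ȳ − b·x̄ = 23.285714 − 0.120953·472.828571 = -33.904359

-33.904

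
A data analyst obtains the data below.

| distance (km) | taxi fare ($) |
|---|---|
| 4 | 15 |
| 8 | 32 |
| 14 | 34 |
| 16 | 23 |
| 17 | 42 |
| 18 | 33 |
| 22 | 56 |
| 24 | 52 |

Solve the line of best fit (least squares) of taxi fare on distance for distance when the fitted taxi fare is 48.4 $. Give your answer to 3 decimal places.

22.718

n = 8, Σx = 123, Σy = 287, Σxy = 4948, Σx² = 2205
Sxx = Σx² − (Σx)²/n = 2205 − 1891.125 = 313.875
Sxy = Σxy − (Σx)(Σy)/n = 4948 − 4412.625 = 535.375
b = Sxy/Sxx = 535.375/313.875 = 1.705695
a = ȳ − b·x̄ = 35.875 − 1.705695·15.375 = 9.649940
Set a + b·x = 48.4: x = (48.4 − 9.649940) / 1.705695 = 22.718048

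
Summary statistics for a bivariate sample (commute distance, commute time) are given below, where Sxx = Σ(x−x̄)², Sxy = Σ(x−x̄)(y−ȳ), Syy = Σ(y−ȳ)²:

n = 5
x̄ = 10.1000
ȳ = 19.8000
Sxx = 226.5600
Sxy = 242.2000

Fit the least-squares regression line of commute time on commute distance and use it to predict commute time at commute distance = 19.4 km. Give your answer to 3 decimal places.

b = Sxy/Sxx = 242.2/226.56 = 1.069032
a = ȳ − b·x̄ = 19.8 − 1.069032·10.1 = 9.002772
ŷ(19.4) = a + b·19.4 = 9.002772 + 1.069032·19.4 = 29.742002

29.742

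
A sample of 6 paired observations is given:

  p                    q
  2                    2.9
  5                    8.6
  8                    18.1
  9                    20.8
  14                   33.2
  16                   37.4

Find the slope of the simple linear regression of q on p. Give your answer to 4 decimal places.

n = 6, Σx = 54, Σy = 121, Σxy = 1444, Σx² = 626
Sxx = Σx² − (Σx)²/n = 626 − 486 = 140
Sxy = Σxy − (Σx)(Σy)/n = 1444 − 1089 = 355
b = Sxy/Sxx = 355/140 = 2.535714

2.5357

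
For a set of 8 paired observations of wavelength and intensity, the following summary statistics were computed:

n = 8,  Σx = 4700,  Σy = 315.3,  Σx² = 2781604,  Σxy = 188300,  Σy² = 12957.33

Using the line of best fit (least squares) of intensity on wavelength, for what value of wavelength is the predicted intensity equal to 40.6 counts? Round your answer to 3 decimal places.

595.396

Sxx = Σx² − (Σx)²/n = 2781604 − 2761250 = 20354
Sxy = Σxy − (Σx)(Σy)/n = 188300 − 185238.75 = 3061.25
b = Sxy/Sxx = 3061.25/20354 = 0.150400
a = ȳ − b·x̄ = 39.4125 − 0.150400·587.5 = -48.947742
Set a + b·x = 40.6: x = (40.6 − (-48.947742)) / 0.150400 = 595.395590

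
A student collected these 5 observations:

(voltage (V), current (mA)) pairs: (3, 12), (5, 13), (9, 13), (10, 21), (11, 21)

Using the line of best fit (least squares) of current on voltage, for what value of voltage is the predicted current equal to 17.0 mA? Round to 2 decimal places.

8.53

n = 5, Σx = 38, Σy = 80, Σxy = 659, Σx² = 336
Sxx = Σx² − (Σx)²/n = 336 − 288.8 = 47.2
Sxy = Σxy − (Σx)(Σy)/n = 659 − 608 = 51
b = Sxy/Sxx = 51/47.2 = 1.080508
a = ȳ − b·x̄ = 16 − 1.080508·7.6 = 7.788136
Set a + b·x = 17.0: x = (17.0 − 7.788136) / 1.080508 = 8.525490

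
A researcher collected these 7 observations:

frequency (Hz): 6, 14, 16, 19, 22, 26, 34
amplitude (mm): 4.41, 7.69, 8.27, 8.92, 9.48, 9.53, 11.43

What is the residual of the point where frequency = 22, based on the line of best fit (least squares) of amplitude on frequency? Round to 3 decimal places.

n = 7, Σx = 137, Σy = 59.73, Σxy = 1280.88, Σx² = 3165
Sxx = Σx² − (Σx)²/n = 3165 − 2681.285714 = 483.714286
Sxy = Σxy − (Σx)(Σy)/n = 1280.88 − 1169.001429 = 111.878571
b = Sxy/Sxx = 111.878571/483.714286 = 0.231291
a = ȳ − b·x̄ = 8.532857 − 0.231291·19.571429 = 4.006170
ŷ(22) = 4.006170 + 0.231291·22 = 9.094563
residual = y − ŷ = 9.48 − 9.094563 = 0.385437

0.385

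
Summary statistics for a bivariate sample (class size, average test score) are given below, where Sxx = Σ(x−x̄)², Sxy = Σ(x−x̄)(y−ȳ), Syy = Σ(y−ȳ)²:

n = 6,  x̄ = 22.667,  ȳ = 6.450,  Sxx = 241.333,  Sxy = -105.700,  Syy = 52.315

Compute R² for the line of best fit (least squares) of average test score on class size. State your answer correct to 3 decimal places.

0.885

R² = Sxy²/(Sxx·Syy) = (-105.7)²/(241.333·52.315) = 0.884926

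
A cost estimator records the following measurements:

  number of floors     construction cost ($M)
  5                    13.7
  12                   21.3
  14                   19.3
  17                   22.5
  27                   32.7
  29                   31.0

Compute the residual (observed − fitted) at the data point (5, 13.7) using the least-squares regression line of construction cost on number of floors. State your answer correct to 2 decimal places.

-0.25

n = 6, Σx = 104, Σy = 140.5, Σxy = 2758.7, Σx² = 2224
Sxx = Σx² − (Σx)²/n = 2224 − 1802.666667 = 421.333333
Sxy = Σxy − (Σx)(Σy)/n = 2758.7 − 2435.333333 = 323.366667
b = Sxy/Sxx = 323.366667/421.333333 = 0.767484
a = ȳ − b·x̄ = 23.416667 − 0.767484·17.333333 = 10.113608
ŷ(5) = 10.113608 + 0.767484·5 = 13.951028
residual = y − ŷ = 13.7 − 13.951028 = -0.251028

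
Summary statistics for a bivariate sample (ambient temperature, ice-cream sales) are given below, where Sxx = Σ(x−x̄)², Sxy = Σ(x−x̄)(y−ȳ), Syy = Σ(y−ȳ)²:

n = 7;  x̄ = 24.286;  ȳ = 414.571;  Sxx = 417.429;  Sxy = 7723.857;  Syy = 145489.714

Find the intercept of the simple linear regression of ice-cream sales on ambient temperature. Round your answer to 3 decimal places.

-34.803

b = Sxy/Sxx = 7723.857/417.429 = 18.503403
a = ȳ − b·x̄ = 414.571 − 18.503403·24.286 = -34.802645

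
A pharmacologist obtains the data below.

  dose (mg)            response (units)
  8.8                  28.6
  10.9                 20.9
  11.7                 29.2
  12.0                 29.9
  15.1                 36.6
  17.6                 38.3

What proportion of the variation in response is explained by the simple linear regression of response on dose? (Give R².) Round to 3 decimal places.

0.646

n = 6, Σx = 76.1, Σy = 183.5, Σxy = 2406.67, Σx² = 1014.91, Σy² = 5807.87
Sxx = Σx² − (Σx)²/n = 1014.91 − 965.201667 = 49.708333
Sxy = Σxy − (Σx)(Σy)/n = 2406.67 − 2327.391667 = 79.278333
Syy = Σy² − (Σy)²/n = 5807.87 − 5612.041667 = 195.828333
R² = Sxy²/(Sxx·Syy) = (79.278333)²/(49.708333·195.828333) = 0.645661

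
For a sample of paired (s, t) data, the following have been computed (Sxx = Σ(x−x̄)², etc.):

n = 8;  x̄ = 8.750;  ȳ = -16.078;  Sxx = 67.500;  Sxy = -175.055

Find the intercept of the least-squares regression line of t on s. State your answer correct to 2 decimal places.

b = Sxy/Sxx = -175.055/67.5 = -2.593407
a = ȳ − b·x̄ = -16.078 − (-2.593407)·8.75 = 6.614315

6.61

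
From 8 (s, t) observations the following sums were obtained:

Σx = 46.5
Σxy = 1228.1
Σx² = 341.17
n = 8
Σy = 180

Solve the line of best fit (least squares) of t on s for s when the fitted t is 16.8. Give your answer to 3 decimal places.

3.591

Sxx = Σx² − (Σx)²/n = 341.17 − 270.28125 = 70.88875
Sxy = Σxy − (Σx)(Σy)/n = 1228.1 − 1046.25 = 181.85
b = Sxy/Sxx = 181.85/70.88875 = 2.565287
a = ȳ − b·x̄ = 22.5 − 2.565287·5.8125 = 7.589268
Set a + b·x = 16.8: x = (16.8 − 7.589268) / 2.565287 = 3.590527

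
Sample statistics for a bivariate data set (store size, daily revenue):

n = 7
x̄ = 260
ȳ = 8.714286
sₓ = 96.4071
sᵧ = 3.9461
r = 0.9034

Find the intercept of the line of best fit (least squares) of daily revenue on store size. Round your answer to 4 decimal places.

b = r · sᵧ/sₓ = 0.9034 · 3.9461/96.4071 = 0.036978
a = ȳ − b·x̄ = 8.714286 − 0.036978·260 = -0.899900

-0.8999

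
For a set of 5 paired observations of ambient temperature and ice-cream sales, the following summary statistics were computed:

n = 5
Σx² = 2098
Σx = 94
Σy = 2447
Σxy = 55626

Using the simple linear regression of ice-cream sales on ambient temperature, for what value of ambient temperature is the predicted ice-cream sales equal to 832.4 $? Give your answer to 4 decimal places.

Sxx = Σx² − (Σx)²/n = 2098 − 1767.2 = 330.8
Sxy = Σxy − (Σx)(Σy)/n = 55626 − 46003.6 = 9622.4
b = Sxy/Sxx = 9622.4/330.8 = 29.088271
a = ȳ − b·x̄ = 489.4 − 29.088271·18.8 = -57.459492
Set a + b·x = 832.4: x = (832.4 − (-57.459492)) / 29.088271 = 30.591694

30.5917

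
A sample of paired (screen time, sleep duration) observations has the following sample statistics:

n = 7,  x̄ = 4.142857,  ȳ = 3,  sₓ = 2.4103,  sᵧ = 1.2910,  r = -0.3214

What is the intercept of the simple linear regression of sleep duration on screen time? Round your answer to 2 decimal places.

b = r · sᵧ/sₓ = -0.3214 · 1.291/2.4103 = -0.172148
a = ȳ − b·x̄ = 3 − (-0.172148)·4.142857 = 3.713183

3.71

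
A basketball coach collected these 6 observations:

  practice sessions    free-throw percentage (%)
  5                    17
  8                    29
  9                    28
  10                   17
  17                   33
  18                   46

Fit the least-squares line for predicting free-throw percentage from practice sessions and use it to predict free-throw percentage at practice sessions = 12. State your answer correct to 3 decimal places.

n = 6, Σx = 67, Σy = 170, Σxy = 2128, Σx² = 883
Sxx = Σx² − (Σx)²/n = 883 − 748.166667 = 134.833333
Sxy = Σxy − (Σx)(Σy)/n = 2128 − 1898.333333 = 229.666667
b = Sxy/Sxx = 229.666667/134.833333 = 1.703337
a = ȳ − b·x̄ = 28.333333 − 1.703337·11.166667 = 9.312732
ŷ(12) = a + b·12 = 9.312732 + 1.703337·12 = 29.752781

29.753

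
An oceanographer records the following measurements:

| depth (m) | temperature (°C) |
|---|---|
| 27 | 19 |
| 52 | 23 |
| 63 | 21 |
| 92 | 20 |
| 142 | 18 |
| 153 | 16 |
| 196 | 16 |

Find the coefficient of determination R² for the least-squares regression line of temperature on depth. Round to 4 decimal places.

n = 7, Σx = 725, Σy = 133, Σxy = 13012, Σx² = 97855, Σy² = 2567
Sxx = Σx² − (Σx)²/n = 97855 − 75089.285714 = 22765.714286
Sxy = Σxy − (Σx)(Σy)/n = 13012 − 13775 = -763
Syy = Σy² − (Σy)²/n = 2567 − 2527 = 40
R² = Sxy²/(Sxx·Syy) = (-763)²/(22765.714286·40) = 0.639305

0.6393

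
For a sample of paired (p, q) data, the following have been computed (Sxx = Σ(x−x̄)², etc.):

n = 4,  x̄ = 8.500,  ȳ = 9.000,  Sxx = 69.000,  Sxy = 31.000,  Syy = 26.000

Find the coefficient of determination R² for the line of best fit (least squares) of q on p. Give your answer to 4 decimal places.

R² = Sxy²/(Sxx·Syy) = (31)²/(69·26) = 0.535674

0.5357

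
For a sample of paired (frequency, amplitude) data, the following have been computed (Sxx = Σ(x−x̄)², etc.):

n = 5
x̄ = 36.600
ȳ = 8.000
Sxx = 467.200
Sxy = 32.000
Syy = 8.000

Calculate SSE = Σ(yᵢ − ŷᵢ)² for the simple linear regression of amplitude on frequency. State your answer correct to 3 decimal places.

b = Sxy/Sxx = 32/467.2 = 0.068493
SSE = Syy − b·Sxy = 8 − 0.068493·32 = 5.808219

5.808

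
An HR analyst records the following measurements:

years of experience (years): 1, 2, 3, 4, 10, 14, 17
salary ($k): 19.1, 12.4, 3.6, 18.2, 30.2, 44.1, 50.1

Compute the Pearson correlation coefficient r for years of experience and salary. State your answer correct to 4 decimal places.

0.9337

n = 7, Σx = 51, Σy = 177.7, Σxy = 1898.6, Σx² = 615, Σy² = 6229.63
Sxx = Σx² − (Σx)²/n = 615 − 371.571429 = 243.428571
Sxy = Σxy − (Σx)(Σy)/n = 1898.6 − 1294.671429 = 603.928571
Syy = Σy² − (Σy)²/n = 6229.63 − 4511.041429 = 1718.588571
r = Sxy/√(Sxx·Syy) = 603.928571/√(418353.560816) = 603.928571/646.802567 = 0.933714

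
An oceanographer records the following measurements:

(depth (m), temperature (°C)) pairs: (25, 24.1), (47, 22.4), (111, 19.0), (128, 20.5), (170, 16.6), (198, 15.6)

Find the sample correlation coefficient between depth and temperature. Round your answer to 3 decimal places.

n = 6, Σx = 679, Σy = 118.2, Σxy = 12299.1, Σx² = 99643, Σy² = 2382.74
Sxx = Σx² − (Σx)²/n = 99643 − 76840.166667 = 22802.833333
Sxy = Σxy − (Σx)(Σy)/n = 12299.1 − 13376.3 = -1077.2
Syy = Σy² − (Σy)²/n = 2382.74 − 2328.54 = 54.2
r = Sxy/√(Sxx·Syy) = -1077.2/√(1235913.566667) = -1077.2/1111.716496 = -0.968952

-0.969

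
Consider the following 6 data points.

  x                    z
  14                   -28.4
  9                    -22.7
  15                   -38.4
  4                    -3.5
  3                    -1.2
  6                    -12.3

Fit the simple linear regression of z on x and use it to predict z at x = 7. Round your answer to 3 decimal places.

n = 6, Σx = 51, Σy = -106.5, Σxy = -1269.3, Σx² = 563
Sxx = Σx² − (Σx)²/n = 563 − 433.5 = 129.5
Sxy = Σxy − (Σx)(Σy)/n = -1269.3 − (-905.25) = -364.05
b = Sxy/Sxx = -364.05/129.5 = -2.811197
a = ȳ − b·x̄ = -17.75 − (-2.811197)·8.5 = 6.145174
ŷ(7) = a + b·7 = 6.145174 + (-2.811197)·7 = -13.533205

-13.533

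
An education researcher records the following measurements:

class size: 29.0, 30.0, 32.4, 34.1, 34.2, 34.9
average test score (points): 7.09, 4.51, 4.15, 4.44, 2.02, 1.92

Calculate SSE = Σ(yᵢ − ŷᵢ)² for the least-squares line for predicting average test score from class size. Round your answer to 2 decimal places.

n = 6, Σx = 194.6, Σy = 24.13, Σxy = 762.866, Σx² = 6341.22, Σy² = 115.3111
Sxx = Σx² − (Σx)²/n = 6341.22 − 6311.526667 = 29.693333
Sxy = Σxy − (Σx)(Σy)/n = 762.866 − 782.616333 = -19.750333
Syy = Σy² − (Σy)²/n = 115.3111 − 97.042817 = 18.268283
b = Sxy/Sxx = -19.750333/29.693333 = -0.665144
SSE = Syy − b·Sxy = 18.268283 − (-0.665144)·(-19.750333) = 5.131474

5.13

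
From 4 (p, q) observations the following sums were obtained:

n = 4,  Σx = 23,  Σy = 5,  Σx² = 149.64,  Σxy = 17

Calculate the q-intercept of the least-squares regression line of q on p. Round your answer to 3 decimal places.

5.135

Sxx = Σx² − (Σx)²/n = 149.64 − 132.25 = 17.39
Sxy = Σxy − (Σx)(Σy)/n = 17 − 28.75 = -11.75
b = Sxy/Sxx = -11.75/17.39 = -0.675676
a = ȳ − b·x̄ = 1.25 − (-0.675676)·5.75 = 5.135135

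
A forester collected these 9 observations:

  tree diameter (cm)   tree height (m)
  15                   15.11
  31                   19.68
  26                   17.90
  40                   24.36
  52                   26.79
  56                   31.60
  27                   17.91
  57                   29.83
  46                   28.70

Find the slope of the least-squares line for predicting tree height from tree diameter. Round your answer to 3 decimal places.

0.394

n = 9, Σx = 350, Σy = 211.88, Σxy = 8943.29, Σx² = 15396
Sxx = Σx² − (Σx)²/n = 15396 − 13611.111111 = 1784.888889
Sxy = Σxy − (Σx)(Σy)/n = 8943.29 − 8239.777778 = 703.512222
b = Sxy/Sxx = 703.512222/1784.888889 = 0.394149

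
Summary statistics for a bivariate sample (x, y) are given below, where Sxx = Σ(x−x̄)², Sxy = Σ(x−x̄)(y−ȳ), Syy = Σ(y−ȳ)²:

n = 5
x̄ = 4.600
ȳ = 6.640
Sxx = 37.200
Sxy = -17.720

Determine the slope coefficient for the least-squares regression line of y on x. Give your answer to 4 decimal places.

-0.4763

b = Sxy/Sxx = -17.72/37.2 = -0.476344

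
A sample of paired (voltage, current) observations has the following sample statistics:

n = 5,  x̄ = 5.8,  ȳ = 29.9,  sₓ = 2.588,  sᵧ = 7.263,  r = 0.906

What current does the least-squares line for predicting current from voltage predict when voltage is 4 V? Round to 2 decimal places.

b = r · sᵧ/sₓ = 0.906 · 7.263/2.588 = 2.542611
a = ȳ − b·x̄ = 29.9 − 2.542611·5.8 = 15.152855
ŷ(4) = a + b·4 = 15.152855 + 2.542611·4 = 25.323300

25.32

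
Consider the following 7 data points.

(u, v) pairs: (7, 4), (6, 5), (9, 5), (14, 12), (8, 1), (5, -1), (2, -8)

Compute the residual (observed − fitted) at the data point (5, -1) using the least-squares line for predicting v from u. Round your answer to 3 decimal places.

n = 7, Σx = 51, Σy = 18, Σxy = 258, Σx² = 455
Sxx = Σx² − (Σx)²/n = 455 − 371.571429 = 83.428571
Sxy = Σxy − (Σx)(Σy)/n = 258 − 131.142857 = 126.857143
b = Sxy/Sxx = 126.857143/83.428571 = 1.520548
a = ȳ − b·x̄ = 2.571429 − 1.520548·7.285714 = -8.506849
ŷ(5) = -8.506849 + 1.520548·5 = -0.904110
residual = y − ŷ = -1 − (-0.904110) = -0.095890

-0.096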